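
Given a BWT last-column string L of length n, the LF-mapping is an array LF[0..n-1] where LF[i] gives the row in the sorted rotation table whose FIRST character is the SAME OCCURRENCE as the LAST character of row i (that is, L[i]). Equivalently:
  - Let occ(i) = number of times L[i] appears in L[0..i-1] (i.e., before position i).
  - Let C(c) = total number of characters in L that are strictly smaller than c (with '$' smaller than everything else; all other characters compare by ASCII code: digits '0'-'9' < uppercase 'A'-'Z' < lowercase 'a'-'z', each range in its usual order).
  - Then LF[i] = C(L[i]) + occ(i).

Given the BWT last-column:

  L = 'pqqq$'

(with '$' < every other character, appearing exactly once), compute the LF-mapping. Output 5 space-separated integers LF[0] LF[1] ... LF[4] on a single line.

Answer: 1 2 3 4 0

Derivation:
Char counts: '$':1, 'p':1, 'q':3
C (first-col start): C('$')=0, C('p')=1, C('q')=2
L[0]='p': occ=0, LF[0]=C('p')+0=1+0=1
L[1]='q': occ=0, LF[1]=C('q')+0=2+0=2
L[2]='q': occ=1, LF[2]=C('q')+1=2+1=3
L[3]='q': occ=2, LF[3]=C('q')+2=2+2=4
L[4]='$': occ=0, LF[4]=C('$')+0=0+0=0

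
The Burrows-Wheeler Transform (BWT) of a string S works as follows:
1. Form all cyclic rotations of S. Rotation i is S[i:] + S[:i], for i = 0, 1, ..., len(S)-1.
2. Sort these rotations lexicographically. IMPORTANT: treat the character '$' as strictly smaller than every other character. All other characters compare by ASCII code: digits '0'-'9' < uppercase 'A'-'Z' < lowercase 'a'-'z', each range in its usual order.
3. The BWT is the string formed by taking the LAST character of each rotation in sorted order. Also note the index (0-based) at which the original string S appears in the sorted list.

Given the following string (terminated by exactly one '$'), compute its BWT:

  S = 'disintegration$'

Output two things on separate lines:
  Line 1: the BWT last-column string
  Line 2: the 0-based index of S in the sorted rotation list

Answer: nr$testdoiigina
2

Derivation:
All 15 rotations (rotation i = S[i:]+S[:i]):
  rot[0] = disintegration$
  rot[1] = isintegration$d
  rot[2] = sintegration$di
  rot[3] = integration$dis
  rot[4] = ntegration$disi
  rot[5] = tegration$disin
  rot[6] = egration$disint
  rot[7] = gration$disinte
  rot[8] = ration$disinteg
  rot[9] = ation$disintegr
  rot[10] = tion$disintegra
  rot[11] = ion$disintegrat
  rot[12] = on$disintegrati
  rot[13] = n$disintegratio
  rot[14] = $disintegration
Sorted (with $ < everything):
  sorted[0] = $disintegration  (last char: 'n')
  sorted[1] = ation$disintegr  (last char: 'r')
  sorted[2] = disintegration$  (last char: '$')
  sorted[3] = egration$disint  (last char: 't')
  sorted[4] = gration$disinte  (last char: 'e')
  sorted[5] = integration$dis  (last char: 's')
  sorted[6] = ion$disintegrat  (last char: 't')
  sorted[7] = isintegration$d  (last char: 'd')
  sorted[8] = n$disintegratio  (last char: 'o')
  sorted[9] = ntegration$disi  (last char: 'i')
  sorted[10] = on$disintegrati  (last char: 'i')
  sorted[11] = ration$disinteg  (last char: 'g')
  sorted[12] = sintegration$di  (last char: 'i')
  sorted[13] = tegration$disin  (last char: 'n')
  sorted[14] = tion$disintegra  (last char: 'a')
Last column: nr$testdoiigina
Original string S is at sorted index 2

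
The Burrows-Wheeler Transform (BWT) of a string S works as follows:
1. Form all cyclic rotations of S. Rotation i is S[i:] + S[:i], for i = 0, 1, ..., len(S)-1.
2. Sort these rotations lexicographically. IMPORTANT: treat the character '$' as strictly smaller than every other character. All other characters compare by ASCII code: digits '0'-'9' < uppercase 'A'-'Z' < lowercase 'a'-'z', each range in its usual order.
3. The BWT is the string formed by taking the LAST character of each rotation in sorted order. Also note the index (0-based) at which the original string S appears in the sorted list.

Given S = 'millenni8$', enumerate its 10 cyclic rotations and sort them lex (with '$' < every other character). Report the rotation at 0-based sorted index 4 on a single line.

Answer: illenni8$m

Derivation:
All 10 rotations (rotation i = S[i:]+S[:i]):
  rot[0] = millenni8$
  rot[1] = illenni8$m
  rot[2] = llenni8$mi
  rot[3] = lenni8$mil
  rot[4] = enni8$mill
  rot[5] = nni8$mille
  rot[6] = ni8$millen
  rot[7] = i8$millenn
  rot[8] = 8$millenni
  rot[9] = $millenni8
Sorted (with $ < everything):
  sorted[0] = $millenni8
  sorted[1] = 8$millenni
  sorted[2] = enni8$mill
  sorted[3] = i8$millenn
  sorted[4] = illenni8$m
  sorted[5] = lenni8$mil
  sorted[6] = llenni8$mi
  sorted[7] = millenni8$
  sorted[8] = ni8$millen
  sorted[9] = nni8$mille
sorted[4] = illenni8$m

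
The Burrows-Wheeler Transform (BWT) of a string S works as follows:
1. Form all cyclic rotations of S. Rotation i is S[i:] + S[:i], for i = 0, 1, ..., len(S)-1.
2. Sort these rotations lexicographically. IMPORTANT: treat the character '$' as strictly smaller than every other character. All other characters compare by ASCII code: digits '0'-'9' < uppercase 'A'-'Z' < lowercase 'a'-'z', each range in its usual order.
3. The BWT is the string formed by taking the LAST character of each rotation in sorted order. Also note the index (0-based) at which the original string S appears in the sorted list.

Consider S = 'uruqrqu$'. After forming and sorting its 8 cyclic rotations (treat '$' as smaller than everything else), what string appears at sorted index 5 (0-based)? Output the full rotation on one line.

All 8 rotations (rotation i = S[i:]+S[:i]):
  rot[0] = uruqrqu$
  rot[1] = ruqrqu$u
  rot[2] = uqrqu$ur
  rot[3] = qrqu$uru
  rot[4] = rqu$uruq
  rot[5] = qu$uruqr
  rot[6] = u$uruqrq
  rot[7] = $uruqrqu
Sorted (with $ < everything):
  sorted[0] = $uruqrqu
  sorted[1] = qrqu$uru
  sorted[2] = qu$uruqr
  sorted[3] = rqu$uruq
  sorted[4] = ruqrqu$u
  sorted[5] = u$uruqrq
  sorted[6] = uqrqu$ur
  sorted[7] = uruqrqu$
sorted[5] = u$uruqrq

Answer: u$uruqrq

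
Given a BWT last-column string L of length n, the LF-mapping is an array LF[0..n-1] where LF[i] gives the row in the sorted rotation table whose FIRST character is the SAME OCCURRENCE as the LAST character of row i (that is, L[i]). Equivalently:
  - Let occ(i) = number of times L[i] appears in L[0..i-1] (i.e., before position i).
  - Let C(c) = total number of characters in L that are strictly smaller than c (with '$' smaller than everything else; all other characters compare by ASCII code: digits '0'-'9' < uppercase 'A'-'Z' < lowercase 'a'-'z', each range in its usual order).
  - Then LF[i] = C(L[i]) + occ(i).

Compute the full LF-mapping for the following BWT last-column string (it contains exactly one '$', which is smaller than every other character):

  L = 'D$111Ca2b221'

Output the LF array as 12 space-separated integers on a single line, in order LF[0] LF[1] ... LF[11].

Char counts: '$':1, '1':4, '2':3, 'C':1, 'D':1, 'a':1, 'b':1
C (first-col start): C('$')=0, C('1')=1, C('2')=5, C('C')=8, C('D')=9, C('a')=10, C('b')=11
L[0]='D': occ=0, LF[0]=C('D')+0=9+0=9
L[1]='$': occ=0, LF[1]=C('$')+0=0+0=0
L[2]='1': occ=0, LF[2]=C('1')+0=1+0=1
L[3]='1': occ=1, LF[3]=C('1')+1=1+1=2
L[4]='1': occ=2, LF[4]=C('1')+2=1+2=3
L[5]='C': occ=0, LF[5]=C('C')+0=8+0=8
L[6]='a': occ=0, LF[6]=C('a')+0=10+0=10
L[7]='2': occ=0, LF[7]=C('2')+0=5+0=5
L[8]='b': occ=0, LF[8]=C('b')+0=11+0=11
L[9]='2': occ=1, LF[9]=C('2')+1=5+1=6
L[10]='2': occ=2, LF[10]=C('2')+2=5+2=7
L[11]='1': occ=3, LF[11]=C('1')+3=1+3=4

Answer: 9 0 1 2 3 8 10 5 11 6 7 4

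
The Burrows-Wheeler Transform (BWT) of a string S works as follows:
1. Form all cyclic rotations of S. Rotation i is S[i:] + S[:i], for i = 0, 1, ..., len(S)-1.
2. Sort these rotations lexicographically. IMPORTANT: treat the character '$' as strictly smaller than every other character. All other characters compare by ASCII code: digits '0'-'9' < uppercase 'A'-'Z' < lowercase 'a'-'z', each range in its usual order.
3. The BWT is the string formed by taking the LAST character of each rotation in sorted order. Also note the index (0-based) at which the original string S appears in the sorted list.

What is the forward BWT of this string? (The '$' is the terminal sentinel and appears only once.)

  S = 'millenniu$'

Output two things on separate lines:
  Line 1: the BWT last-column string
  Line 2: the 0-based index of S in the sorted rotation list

All 10 rotations (rotation i = S[i:]+S[:i]):
  rot[0] = millenniu$
  rot[1] = illenniu$m
  rot[2] = llenniu$mi
  rot[3] = lenniu$mil
  rot[4] = enniu$mill
  rot[5] = nniu$mille
  rot[6] = niu$millen
  rot[7] = iu$millenn
  rot[8] = u$millenni
  rot[9] = $millenniu
Sorted (with $ < everything):
  sorted[0] = $millenniu  (last char: 'u')
  sorted[1] = enniu$mill  (last char: 'l')
  sorted[2] = illenniu$m  (last char: 'm')
  sorted[3] = iu$millenn  (last char: 'n')
  sorted[4] = lenniu$mil  (last char: 'l')
  sorted[5] = llenniu$mi  (last char: 'i')
  sorted[6] = millenniu$  (last char: '$')
  sorted[7] = niu$millen  (last char: 'n')
  sorted[8] = nniu$mille  (last char: 'e')
  sorted[9] = u$millenni  (last char: 'i')
Last column: ulmnli$nei
Original string S is at sorted index 6

Answer: ulmnli$nei
6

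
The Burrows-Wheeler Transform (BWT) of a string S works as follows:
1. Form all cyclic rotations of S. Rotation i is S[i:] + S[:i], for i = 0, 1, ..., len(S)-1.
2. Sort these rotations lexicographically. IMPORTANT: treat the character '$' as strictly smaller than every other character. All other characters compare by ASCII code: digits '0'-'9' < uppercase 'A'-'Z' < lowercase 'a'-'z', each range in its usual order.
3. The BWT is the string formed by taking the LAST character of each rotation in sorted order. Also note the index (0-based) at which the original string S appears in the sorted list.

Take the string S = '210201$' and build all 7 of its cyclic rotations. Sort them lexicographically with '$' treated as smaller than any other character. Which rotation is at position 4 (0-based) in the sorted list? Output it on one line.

Answer: 10201$2

Derivation:
All 7 rotations (rotation i = S[i:]+S[:i]):
  rot[0] = 210201$
  rot[1] = 10201$2
  rot[2] = 0201$21
  rot[3] = 201$210
  rot[4] = 01$2102
  rot[5] = 1$21020
  rot[6] = $210201
Sorted (with $ < everything):
  sorted[0] = $210201
  sorted[1] = 01$2102
  sorted[2] = 0201$21
  sorted[3] = 1$21020
  sorted[4] = 10201$2
  sorted[5] = 201$210
  sorted[6] = 210201$
sorted[4] = 10201$2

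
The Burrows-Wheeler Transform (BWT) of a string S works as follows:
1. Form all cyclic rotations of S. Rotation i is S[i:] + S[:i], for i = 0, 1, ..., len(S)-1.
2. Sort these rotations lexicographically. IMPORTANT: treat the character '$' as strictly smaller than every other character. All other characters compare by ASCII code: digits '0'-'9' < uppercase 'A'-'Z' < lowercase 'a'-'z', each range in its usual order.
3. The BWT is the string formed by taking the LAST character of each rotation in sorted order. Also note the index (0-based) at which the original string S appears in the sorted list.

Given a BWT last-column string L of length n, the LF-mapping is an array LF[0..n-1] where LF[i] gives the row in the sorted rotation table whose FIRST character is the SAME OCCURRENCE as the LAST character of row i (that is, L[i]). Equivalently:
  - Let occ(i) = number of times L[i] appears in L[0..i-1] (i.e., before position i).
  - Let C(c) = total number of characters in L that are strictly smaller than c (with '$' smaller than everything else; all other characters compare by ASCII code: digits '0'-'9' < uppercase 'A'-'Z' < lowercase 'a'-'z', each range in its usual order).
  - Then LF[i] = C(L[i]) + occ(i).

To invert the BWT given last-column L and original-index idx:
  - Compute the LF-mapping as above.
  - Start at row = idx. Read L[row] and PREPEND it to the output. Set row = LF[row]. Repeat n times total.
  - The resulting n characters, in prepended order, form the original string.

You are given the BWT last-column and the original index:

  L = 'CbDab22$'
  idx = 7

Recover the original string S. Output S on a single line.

Answer: bD2b2aC$

Derivation:
LF mapping: 3 6 4 5 7 1 2 0
Walk LF starting at row 7, prepending L[row]:
  step 1: row=7, L[7]='$', prepend. Next row=LF[7]=0
  step 2: row=0, L[0]='C', prepend. Next row=LF[0]=3
  step 3: row=3, L[3]='a', prepend. Next row=LF[3]=5
  step 4: row=5, L[5]='2', prepend. Next row=LF[5]=1
  step 5: row=1, L[1]='b', prepend. Next row=LF[1]=6
  step 6: row=6, L[6]='2', prepend. Next row=LF[6]=2
  step 7: row=2, L[2]='D', prepend. Next row=LF[2]=4
  step 8: row=4, L[4]='b', prepend. Next row=LF[4]=7
Reversed output: bD2b2aC$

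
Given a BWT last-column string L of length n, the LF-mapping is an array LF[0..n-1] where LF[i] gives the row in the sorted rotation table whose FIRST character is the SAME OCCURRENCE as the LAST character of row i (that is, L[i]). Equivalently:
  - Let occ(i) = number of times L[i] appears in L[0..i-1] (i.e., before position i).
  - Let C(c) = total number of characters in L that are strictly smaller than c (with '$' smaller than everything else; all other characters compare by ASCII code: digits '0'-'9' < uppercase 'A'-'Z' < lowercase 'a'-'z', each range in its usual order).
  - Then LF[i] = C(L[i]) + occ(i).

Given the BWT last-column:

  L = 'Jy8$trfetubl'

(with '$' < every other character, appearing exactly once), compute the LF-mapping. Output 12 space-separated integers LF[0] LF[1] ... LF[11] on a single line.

Char counts: '$':1, '8':1, 'J':1, 'b':1, 'e':1, 'f':1, 'l':1, 'r':1, 't':2, 'u':1, 'y':1
C (first-col start): C('$')=0, C('8')=1, C('J')=2, C('b')=3, C('e')=4, C('f')=5, C('l')=6, C('r')=7, C('t')=8, C('u')=10, C('y')=11
L[0]='J': occ=0, LF[0]=C('J')+0=2+0=2
L[1]='y': occ=0, LF[1]=C('y')+0=11+0=11
L[2]='8': occ=0, LF[2]=C('8')+0=1+0=1
L[3]='$': occ=0, LF[3]=C('$')+0=0+0=0
L[4]='t': occ=0, LF[4]=C('t')+0=8+0=8
L[5]='r': occ=0, LF[5]=C('r')+0=7+0=7
L[6]='f': occ=0, LF[6]=C('f')+0=5+0=5
L[7]='e': occ=0, LF[7]=C('e')+0=4+0=4
L[8]='t': occ=1, LF[8]=C('t')+1=8+1=9
L[9]='u': occ=0, LF[9]=C('u')+0=10+0=10
L[10]='b': occ=0, LF[10]=C('b')+0=3+0=3
L[11]='l': occ=0, LF[11]=C('l')+0=6+0=6

Answer: 2 11 1 0 8 7 5 4 9 10 3 6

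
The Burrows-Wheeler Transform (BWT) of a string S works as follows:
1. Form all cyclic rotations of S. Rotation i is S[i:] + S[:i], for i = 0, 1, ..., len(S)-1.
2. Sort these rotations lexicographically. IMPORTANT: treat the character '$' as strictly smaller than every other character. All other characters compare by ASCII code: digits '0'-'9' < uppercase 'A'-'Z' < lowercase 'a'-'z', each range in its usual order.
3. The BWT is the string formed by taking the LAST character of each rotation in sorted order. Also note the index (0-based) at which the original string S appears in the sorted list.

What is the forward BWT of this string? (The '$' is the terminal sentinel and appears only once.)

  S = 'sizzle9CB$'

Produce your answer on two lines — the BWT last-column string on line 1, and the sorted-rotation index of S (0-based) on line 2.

Answer: BeC9lsz$zi
7

Derivation:
All 10 rotations (rotation i = S[i:]+S[:i]):
  rot[0] = sizzle9CB$
  rot[1] = izzle9CB$s
  rot[2] = zzle9CB$si
  rot[3] = zle9CB$siz
  rot[4] = le9CB$sizz
  rot[5] = e9CB$sizzl
  rot[6] = 9CB$sizzle
  rot[7] = CB$sizzle9
  rot[8] = B$sizzle9C
  rot[9] = $sizzle9CB
Sorted (with $ < everything):
  sorted[0] = $sizzle9CB  (last char: 'B')
  sorted[1] = 9CB$sizzle  (last char: 'e')
  sorted[2] = B$sizzle9C  (last char: 'C')
  sorted[3] = CB$sizzle9  (last char: '9')
  sorted[4] = e9CB$sizzl  (last char: 'l')
  sorted[5] = izzle9CB$s  (last char: 's')
  sorted[6] = le9CB$sizz  (last char: 'z')
  sorted[7] = sizzle9CB$  (last char: '$')
  sorted[8] = zle9CB$siz  (last char: 'z')
  sorted[9] = zzle9CB$si  (last char: 'i')
Last column: BeC9lsz$zi
Original string S is at sorted index 7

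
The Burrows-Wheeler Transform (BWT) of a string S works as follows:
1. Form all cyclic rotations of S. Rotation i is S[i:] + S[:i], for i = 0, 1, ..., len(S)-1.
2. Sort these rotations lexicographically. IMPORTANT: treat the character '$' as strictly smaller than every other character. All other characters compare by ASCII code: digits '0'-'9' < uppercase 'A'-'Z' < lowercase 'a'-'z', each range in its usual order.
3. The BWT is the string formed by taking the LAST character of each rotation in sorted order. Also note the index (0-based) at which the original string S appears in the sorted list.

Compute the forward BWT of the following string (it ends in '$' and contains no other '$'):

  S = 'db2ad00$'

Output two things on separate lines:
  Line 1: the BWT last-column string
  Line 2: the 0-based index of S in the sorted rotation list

All 8 rotations (rotation i = S[i:]+S[:i]):
  rot[0] = db2ad00$
  rot[1] = b2ad00$d
  rot[2] = 2ad00$db
  rot[3] = ad00$db2
  rot[4] = d00$db2a
  rot[5] = 00$db2ad
  rot[6] = 0$db2ad0
  rot[7] = $db2ad00
Sorted (with $ < everything):
  sorted[0] = $db2ad00  (last char: '0')
  sorted[1] = 0$db2ad0  (last char: '0')
  sorted[2] = 00$db2ad  (last char: 'd')
  sorted[3] = 2ad00$db  (last char: 'b')
  sorted[4] = ad00$db2  (last char: '2')
  sorted[5] = b2ad00$d  (last char: 'd')
  sorted[6] = d00$db2a  (last char: 'a')
  sorted[7] = db2ad00$  (last char: '$')
Last column: 00db2da$
Original string S is at sorted index 7

Answer: 00db2da$
7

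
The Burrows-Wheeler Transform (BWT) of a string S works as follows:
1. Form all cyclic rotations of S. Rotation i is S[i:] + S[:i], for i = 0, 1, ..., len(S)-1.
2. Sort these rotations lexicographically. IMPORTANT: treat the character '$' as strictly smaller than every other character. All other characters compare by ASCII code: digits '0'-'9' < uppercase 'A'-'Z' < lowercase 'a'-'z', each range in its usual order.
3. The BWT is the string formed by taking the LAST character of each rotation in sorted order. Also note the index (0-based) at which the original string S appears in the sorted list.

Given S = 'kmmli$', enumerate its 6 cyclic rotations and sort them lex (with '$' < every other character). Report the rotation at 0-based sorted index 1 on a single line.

All 6 rotations (rotation i = S[i:]+S[:i]):
  rot[0] = kmmli$
  rot[1] = mmli$k
  rot[2] = mli$km
  rot[3] = li$kmm
  rot[4] = i$kmml
  rot[5] = $kmmli
Sorted (with $ < everything):
  sorted[0] = $kmmli
  sorted[1] = i$kmml
  sorted[2] = kmmli$
  sorted[3] = li$kmm
  sorted[4] = mli$km
  sorted[5] = mmli$k
sorted[1] = i$kmml

Answer: i$kmml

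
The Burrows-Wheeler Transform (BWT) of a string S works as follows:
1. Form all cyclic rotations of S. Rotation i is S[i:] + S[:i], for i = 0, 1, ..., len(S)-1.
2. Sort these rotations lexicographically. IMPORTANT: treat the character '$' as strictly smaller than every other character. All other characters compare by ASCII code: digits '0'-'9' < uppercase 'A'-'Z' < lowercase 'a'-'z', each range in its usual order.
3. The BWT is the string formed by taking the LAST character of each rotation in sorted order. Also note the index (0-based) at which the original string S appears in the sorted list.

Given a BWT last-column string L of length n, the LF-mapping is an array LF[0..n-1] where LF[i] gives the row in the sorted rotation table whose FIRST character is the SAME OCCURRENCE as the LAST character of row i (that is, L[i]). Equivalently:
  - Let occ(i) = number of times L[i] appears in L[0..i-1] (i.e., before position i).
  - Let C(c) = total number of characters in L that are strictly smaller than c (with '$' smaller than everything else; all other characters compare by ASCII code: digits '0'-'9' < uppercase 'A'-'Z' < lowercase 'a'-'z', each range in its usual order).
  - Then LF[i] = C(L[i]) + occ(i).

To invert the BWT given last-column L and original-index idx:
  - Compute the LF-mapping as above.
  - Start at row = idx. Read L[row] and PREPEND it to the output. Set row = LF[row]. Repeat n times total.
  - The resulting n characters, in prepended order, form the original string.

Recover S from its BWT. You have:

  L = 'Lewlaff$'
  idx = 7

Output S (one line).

LF mapping: 1 3 7 6 2 4 5 0
Walk LF starting at row 7, prepending L[row]:
  step 1: row=7, L[7]='$', prepend. Next row=LF[7]=0
  step 2: row=0, L[0]='L', prepend. Next row=LF[0]=1
  step 3: row=1, L[1]='e', prepend. Next row=LF[1]=3
  step 4: row=3, L[3]='l', prepend. Next row=LF[3]=6
  step 5: row=6, L[6]='f', prepend. Next row=LF[6]=5
  step 6: row=5, L[5]='f', prepend. Next row=LF[5]=4
  step 7: row=4, L[4]='a', prepend. Next row=LF[4]=2
  step 8: row=2, L[2]='w', prepend. Next row=LF[2]=7
Reversed output: waffleL$

Answer: waffleL$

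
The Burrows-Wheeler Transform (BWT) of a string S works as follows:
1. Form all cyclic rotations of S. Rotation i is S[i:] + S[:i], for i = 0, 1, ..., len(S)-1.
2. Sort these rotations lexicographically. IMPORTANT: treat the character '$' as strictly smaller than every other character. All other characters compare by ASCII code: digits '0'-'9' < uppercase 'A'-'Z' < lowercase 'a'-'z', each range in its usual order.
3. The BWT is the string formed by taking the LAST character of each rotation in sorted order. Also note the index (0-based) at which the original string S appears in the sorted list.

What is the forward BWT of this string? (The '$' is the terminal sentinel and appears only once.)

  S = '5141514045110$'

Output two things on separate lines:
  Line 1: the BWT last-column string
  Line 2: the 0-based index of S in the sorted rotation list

All 14 rotations (rotation i = S[i:]+S[:i]):
  rot[0] = 5141514045110$
  rot[1] = 141514045110$5
  rot[2] = 41514045110$51
  rot[3] = 1514045110$514
  rot[4] = 514045110$5141
  rot[5] = 14045110$51415
  rot[6] = 4045110$514151
  rot[7] = 045110$5141514
  rot[8] = 45110$51415140
  rot[9] = 5110$514151404
  rot[10] = 110$5141514045
  rot[11] = 10$51415140451
  rot[12] = 0$514151404511
  rot[13] = $5141514045110
Sorted (with $ < everything):
  sorted[0] = $5141514045110  (last char: '0')
  sorted[1] = 0$514151404511  (last char: '1')
  sorted[2] = 045110$5141514  (last char: '4')
  sorted[3] = 10$51415140451  (last char: '1')
  sorted[4] = 110$5141514045  (last char: '5')
  sorted[5] = 14045110$51415  (last char: '5')
  sorted[6] = 141514045110$5  (last char: '5')
  sorted[7] = 1514045110$514  (last char: '4')
  sorted[8] = 4045110$514151  (last char: '1')
  sorted[9] = 41514045110$51  (last char: '1')
  sorted[10] = 45110$51415140  (last char: '0')
  sorted[11] = 5110$514151404  (last char: '4')
  sorted[12] = 514045110$5141  (last char: '1')
  sorted[13] = 5141514045110$  (last char: '$')
Last column: 0141555411041$
Original string S is at sorted index 13

Answer: 0141555411041$
13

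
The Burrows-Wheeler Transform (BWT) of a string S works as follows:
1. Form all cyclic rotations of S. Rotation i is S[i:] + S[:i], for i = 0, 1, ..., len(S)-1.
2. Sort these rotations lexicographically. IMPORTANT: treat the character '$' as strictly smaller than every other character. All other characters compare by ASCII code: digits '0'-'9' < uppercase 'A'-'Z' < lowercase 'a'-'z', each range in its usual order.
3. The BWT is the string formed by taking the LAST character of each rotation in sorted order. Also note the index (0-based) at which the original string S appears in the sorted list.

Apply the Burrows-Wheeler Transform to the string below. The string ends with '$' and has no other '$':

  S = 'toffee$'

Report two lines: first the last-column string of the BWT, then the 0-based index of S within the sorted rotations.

All 7 rotations (rotation i = S[i:]+S[:i]):
  rot[0] = toffee$
  rot[1] = offee$t
  rot[2] = ffee$to
  rot[3] = fee$tof
  rot[4] = ee$toff
  rot[5] = e$toffe
  rot[6] = $toffee
Sorted (with $ < everything):
  sorted[0] = $toffee  (last char: 'e')
  sorted[1] = e$toffe  (last char: 'e')
  sorted[2] = ee$toff  (last char: 'f')
  sorted[3] = fee$tof  (last char: 'f')
  sorted[4] = ffee$to  (last char: 'o')
  sorted[5] = offee$t  (last char: 't')
  sorted[6] = toffee$  (last char: '$')
Last column: eeffot$
Original string S is at sorted index 6

Answer: eeffot$
6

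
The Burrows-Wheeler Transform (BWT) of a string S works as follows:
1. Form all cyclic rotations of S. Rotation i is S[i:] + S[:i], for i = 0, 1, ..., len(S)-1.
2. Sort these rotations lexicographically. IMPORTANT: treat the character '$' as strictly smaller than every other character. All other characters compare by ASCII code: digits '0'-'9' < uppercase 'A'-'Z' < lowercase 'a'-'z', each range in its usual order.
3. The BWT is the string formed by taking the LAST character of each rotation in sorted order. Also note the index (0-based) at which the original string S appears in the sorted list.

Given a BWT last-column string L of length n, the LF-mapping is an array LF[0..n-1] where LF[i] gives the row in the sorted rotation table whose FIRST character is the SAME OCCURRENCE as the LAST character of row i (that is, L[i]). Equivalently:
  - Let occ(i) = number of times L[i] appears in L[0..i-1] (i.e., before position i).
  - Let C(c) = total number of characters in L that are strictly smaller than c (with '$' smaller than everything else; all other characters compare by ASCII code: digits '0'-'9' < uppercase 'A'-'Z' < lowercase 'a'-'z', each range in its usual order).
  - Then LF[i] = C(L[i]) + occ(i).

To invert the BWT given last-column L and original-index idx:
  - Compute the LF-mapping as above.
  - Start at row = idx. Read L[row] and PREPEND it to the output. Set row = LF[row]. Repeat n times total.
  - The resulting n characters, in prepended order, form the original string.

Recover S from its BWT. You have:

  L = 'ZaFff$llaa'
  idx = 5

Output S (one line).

LF mapping: 2 3 1 6 7 0 8 9 4 5
Walk LF starting at row 5, prepending L[row]:
  step 1: row=5, L[5]='$', prepend. Next row=LF[5]=0
  step 2: row=0, L[0]='Z', prepend. Next row=LF[0]=2
  step 3: row=2, L[2]='F', prepend. Next row=LF[2]=1
  step 4: row=1, L[1]='a', prepend. Next row=LF[1]=3
  step 5: row=3, L[3]='f', prepend. Next row=LF[3]=6
  step 6: row=6, L[6]='l', prepend. Next row=LF[6]=8
  step 7: row=8, L[8]='a', prepend. Next row=LF[8]=4
  step 8: row=4, L[4]='f', prepend. Next row=LF[4]=7
  step 9: row=7, L[7]='l', prepend. Next row=LF[7]=9
  step 10: row=9, L[9]='a', prepend. Next row=LF[9]=5
Reversed output: alfalfaFZ$

Answer: alfalfaFZ$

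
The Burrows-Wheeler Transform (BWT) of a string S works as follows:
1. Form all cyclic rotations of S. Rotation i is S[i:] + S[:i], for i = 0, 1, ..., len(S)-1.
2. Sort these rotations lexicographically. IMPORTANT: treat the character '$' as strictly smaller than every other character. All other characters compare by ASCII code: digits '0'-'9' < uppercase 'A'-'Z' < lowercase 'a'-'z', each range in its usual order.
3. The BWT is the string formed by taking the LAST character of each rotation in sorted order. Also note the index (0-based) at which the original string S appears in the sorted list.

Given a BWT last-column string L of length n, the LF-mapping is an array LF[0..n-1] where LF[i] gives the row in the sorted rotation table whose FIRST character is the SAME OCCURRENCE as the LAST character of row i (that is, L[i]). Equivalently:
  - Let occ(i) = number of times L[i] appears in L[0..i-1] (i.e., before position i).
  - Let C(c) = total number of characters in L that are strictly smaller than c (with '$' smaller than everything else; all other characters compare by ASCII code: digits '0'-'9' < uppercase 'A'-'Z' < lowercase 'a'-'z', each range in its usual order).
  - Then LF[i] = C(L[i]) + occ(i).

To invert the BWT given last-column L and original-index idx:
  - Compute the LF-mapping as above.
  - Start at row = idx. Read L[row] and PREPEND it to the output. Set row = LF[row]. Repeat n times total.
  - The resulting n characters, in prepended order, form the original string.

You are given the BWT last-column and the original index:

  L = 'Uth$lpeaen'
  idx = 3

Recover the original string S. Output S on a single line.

Answer: elephantU$

Derivation:
LF mapping: 1 9 5 0 6 8 3 2 4 7
Walk LF starting at row 3, prepending L[row]:
  step 1: row=3, L[3]='$', prepend. Next row=LF[3]=0
  step 2: row=0, L[0]='U', prepend. Next row=LF[0]=1
  step 3: row=1, L[1]='t', prepend. Next row=LF[1]=9
  step 4: row=9, L[9]='n', prepend. Next row=LF[9]=7
  step 5: row=7, L[7]='a', prepend. Next row=LF[7]=2
  step 6: row=2, L[2]='h', prepend. Next row=LF[2]=5
  step 7: row=5, L[5]='p', prepend. Next row=LF[5]=8
  step 8: row=8, L[8]='e', prepend. Next row=LF[8]=4
  step 9: row=4, L[4]='l', prepend. Next row=LF[4]=6
  step 10: row=6, L[6]='e', prepend. Next row=LF[6]=3
Reversed output: elephantU$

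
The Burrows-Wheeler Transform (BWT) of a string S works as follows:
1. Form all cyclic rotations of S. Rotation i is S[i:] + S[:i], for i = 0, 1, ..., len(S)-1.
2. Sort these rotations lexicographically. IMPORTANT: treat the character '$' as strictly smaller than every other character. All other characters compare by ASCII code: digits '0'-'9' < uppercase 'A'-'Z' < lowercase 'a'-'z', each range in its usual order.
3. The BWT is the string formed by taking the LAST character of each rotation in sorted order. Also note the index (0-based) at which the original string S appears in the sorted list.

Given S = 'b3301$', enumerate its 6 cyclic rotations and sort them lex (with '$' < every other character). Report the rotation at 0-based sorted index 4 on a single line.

All 6 rotations (rotation i = S[i:]+S[:i]):
  rot[0] = b3301$
  rot[1] = 3301$b
  rot[2] = 301$b3
  rot[3] = 01$b33
  rot[4] = 1$b330
  rot[5] = $b3301
Sorted (with $ < everything):
  sorted[0] = $b3301
  sorted[1] = 01$b33
  sorted[2] = 1$b330
  sorted[3] = 301$b3
  sorted[4] = 3301$b
  sorted[5] = b3301$
sorted[4] = 3301$b

Answer: 3301$b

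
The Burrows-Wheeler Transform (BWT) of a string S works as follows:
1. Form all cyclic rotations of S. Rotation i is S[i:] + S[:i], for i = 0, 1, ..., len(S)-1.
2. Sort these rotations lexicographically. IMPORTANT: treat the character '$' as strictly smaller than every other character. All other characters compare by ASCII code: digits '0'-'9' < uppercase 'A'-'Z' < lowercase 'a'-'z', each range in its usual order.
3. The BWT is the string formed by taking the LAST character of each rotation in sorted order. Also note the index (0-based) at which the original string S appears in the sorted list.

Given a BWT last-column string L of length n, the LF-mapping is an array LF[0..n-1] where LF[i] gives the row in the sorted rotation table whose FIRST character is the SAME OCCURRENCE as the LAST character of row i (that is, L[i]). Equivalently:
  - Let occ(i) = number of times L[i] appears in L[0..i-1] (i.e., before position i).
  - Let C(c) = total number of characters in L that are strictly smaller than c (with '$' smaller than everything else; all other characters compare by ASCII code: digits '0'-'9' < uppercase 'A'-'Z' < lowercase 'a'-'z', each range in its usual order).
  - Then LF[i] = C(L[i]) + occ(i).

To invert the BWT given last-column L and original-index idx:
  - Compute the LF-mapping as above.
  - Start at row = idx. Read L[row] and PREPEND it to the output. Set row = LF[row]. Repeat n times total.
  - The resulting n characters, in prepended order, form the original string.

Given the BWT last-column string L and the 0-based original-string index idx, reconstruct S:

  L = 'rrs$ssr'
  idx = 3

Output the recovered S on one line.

LF mapping: 1 2 4 0 5 6 3
Walk LF starting at row 3, prepending L[row]:
  step 1: row=3, L[3]='$', prepend. Next row=LF[3]=0
  step 2: row=0, L[0]='r', prepend. Next row=LF[0]=1
  step 3: row=1, L[1]='r', prepend. Next row=LF[1]=2
  step 4: row=2, L[2]='s', prepend. Next row=LF[2]=4
  step 5: row=4, L[4]='s', prepend. Next row=LF[4]=5
  step 6: row=5, L[5]='s', prepend. Next row=LF[5]=6
  step 7: row=6, L[6]='r', prepend. Next row=LF[6]=3
Reversed output: rsssrr$

Answer: rsssrr$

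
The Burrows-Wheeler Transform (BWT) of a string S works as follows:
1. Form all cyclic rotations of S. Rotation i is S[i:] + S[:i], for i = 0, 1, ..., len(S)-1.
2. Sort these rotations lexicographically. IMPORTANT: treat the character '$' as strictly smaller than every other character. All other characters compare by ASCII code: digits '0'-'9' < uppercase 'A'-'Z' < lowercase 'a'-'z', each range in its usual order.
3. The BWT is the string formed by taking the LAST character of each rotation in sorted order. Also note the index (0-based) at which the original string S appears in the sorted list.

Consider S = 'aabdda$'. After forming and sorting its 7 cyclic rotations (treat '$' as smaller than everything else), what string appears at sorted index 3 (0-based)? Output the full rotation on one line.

Answer: abdda$a

Derivation:
All 7 rotations (rotation i = S[i:]+S[:i]):
  rot[0] = aabdda$
  rot[1] = abdda$a
  rot[2] = bdda$aa
  rot[3] = dda$aab
  rot[4] = da$aabd
  rot[5] = a$aabdd
  rot[6] = $aabdda
Sorted (with $ < everything):
  sorted[0] = $aabdda
  sorted[1] = a$aabdd
  sorted[2] = aabdda$
  sorted[3] = abdda$a
  sorted[4] = bdda$aa
  sorted[5] = da$aabd
  sorted[6] = dda$aab
sorted[3] = abdda$a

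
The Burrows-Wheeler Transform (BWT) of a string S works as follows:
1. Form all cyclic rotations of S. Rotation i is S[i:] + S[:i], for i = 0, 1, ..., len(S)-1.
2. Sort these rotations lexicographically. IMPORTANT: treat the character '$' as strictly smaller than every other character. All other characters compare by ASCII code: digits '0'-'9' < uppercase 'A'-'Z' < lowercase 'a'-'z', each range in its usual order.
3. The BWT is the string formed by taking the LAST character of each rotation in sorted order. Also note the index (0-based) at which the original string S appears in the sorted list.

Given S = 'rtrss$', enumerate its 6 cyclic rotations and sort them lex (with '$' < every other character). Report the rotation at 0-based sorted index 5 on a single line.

All 6 rotations (rotation i = S[i:]+S[:i]):
  rot[0] = rtrss$
  rot[1] = trss$r
  rot[2] = rss$rt
  rot[3] = ss$rtr
  rot[4] = s$rtrs
  rot[5] = $rtrss
Sorted (with $ < everything):
  sorted[0] = $rtrss
  sorted[1] = rss$rt
  sorted[2] = rtrss$
  sorted[3] = s$rtrs
  sorted[4] = ss$rtr
  sorted[5] = trss$r
sorted[5] = trss$r

Answer: trss$r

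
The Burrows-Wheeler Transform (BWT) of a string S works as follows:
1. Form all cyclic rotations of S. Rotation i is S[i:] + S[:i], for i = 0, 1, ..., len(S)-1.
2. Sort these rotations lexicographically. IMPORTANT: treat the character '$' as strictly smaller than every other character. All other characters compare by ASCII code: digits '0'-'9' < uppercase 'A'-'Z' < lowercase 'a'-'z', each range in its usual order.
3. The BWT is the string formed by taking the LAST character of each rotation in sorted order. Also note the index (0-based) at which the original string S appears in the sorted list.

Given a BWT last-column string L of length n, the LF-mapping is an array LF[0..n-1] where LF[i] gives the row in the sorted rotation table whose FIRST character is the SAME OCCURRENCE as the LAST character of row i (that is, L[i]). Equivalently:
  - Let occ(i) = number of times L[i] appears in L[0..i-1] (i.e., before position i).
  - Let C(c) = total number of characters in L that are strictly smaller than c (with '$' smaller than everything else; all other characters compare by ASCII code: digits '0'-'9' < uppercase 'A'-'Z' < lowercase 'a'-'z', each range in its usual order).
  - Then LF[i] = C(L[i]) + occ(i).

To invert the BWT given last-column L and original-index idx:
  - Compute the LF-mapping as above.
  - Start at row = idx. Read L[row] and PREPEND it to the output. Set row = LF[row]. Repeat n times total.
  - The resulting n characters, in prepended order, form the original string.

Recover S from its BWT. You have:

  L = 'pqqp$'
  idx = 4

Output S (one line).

LF mapping: 1 3 4 2 0
Walk LF starting at row 4, prepending L[row]:
  step 1: row=4, L[4]='$', prepend. Next row=LF[4]=0
  step 2: row=0, L[0]='p', prepend. Next row=LF[0]=1
  step 3: row=1, L[1]='q', prepend. Next row=LF[1]=3
  step 4: row=3, L[3]='p', prepend. Next row=LF[3]=2
  step 5: row=2, L[2]='q', prepend. Next row=LF[2]=4
Reversed output: qpqp$

Answer: qpqp$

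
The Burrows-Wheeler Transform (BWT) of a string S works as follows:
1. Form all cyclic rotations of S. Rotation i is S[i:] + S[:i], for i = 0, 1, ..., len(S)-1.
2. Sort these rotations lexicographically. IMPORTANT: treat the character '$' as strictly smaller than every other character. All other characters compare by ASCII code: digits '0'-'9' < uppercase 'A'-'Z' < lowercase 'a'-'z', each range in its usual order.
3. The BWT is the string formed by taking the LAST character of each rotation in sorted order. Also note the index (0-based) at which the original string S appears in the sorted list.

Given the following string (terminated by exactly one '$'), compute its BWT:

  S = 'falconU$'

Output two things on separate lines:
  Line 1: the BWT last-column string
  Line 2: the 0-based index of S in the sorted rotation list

Answer: Unfl$aoc
4

Derivation:
All 8 rotations (rotation i = S[i:]+S[:i]):
  rot[0] = falconU$
  rot[1] = alconU$f
  rot[2] = lconU$fa
  rot[3] = conU$fal
  rot[4] = onU$falc
  rot[5] = nU$falco
  rot[6] = U$falcon
  rot[7] = $falconU
Sorted (with $ < everything):
  sorted[0] = $falconU  (last char: 'U')
  sorted[1] = U$falcon  (last char: 'n')
  sorted[2] = alconU$f  (last char: 'f')
  sorted[3] = conU$fal  (last char: 'l')
  sorted[4] = falconU$  (last char: '$')
  sorted[5] = lconU$fa  (last char: 'a')
  sorted[6] = nU$falco  (last char: 'o')
  sorted[7] = onU$falc  (last char: 'c')
Last column: Unfl$aoc
Original string S is at sorted index 4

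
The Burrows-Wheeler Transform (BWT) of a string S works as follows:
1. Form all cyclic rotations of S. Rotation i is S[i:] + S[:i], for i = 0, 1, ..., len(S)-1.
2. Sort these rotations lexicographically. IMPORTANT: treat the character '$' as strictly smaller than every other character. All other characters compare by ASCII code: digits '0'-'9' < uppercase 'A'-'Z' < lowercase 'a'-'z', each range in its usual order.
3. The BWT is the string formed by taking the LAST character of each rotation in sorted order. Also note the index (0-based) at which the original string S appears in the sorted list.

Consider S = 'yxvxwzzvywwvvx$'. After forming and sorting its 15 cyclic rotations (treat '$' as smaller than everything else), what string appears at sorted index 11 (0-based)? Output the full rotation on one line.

All 15 rotations (rotation i = S[i:]+S[:i]):
  rot[0] = yxvxwzzvywwvvx$
  rot[1] = xvxwzzvywwvvx$y
  rot[2] = vxwzzvywwvvx$yx
  rot[3] = xwzzvywwvvx$yxv
  rot[4] = wzzvywwvvx$yxvx
  rot[5] = zzvywwvvx$yxvxw
  rot[6] = zvywwvvx$yxvxwz
  rot[7] = vywwvvx$yxvxwzz
  rot[8] = ywwvvx$yxvxwzzv
  rot[9] = wwvvx$yxvxwzzvy
  rot[10] = wvvx$yxvxwzzvyw
  rot[11] = vvx$yxvxwzzvyww
  rot[12] = vx$yxvxwzzvywwv
  rot[13] = x$yxvxwzzvywwvv
  rot[14] = $yxvxwzzvywwvvx
Sorted (with $ < everything):
  sorted[0] = $yxvxwzzvywwvvx
  sorted[1] = vvx$yxvxwzzvyww
  sorted[2] = vx$yxvxwzzvywwv
  sorted[3] = vxwzzvywwvvx$yx
  sorted[4] = vywwvvx$yxvxwzz
  sorted[5] = wvvx$yxvxwzzvyw
  sorted[6] = wwvvx$yxvxwzzvy
  sorted[7] = wzzvywwvvx$yxvx
  sorted[8] = x$yxvxwzzvywwvv
  sorted[9] = xvxwzzvywwvvx$y
  sorted[10] = xwzzvywwvvx$yxv
  sorted[11] = ywwvvx$yxvxwzzv
  sorted[12] = yxvxwzzvywwvvx$
  sorted[13] = zvywwvvx$yxvxwz
  sorted[14] = zzvywwvvx$yxvxw
sorted[11] = ywwvvx$yxvxwzzv

Answer: ywwvvx$yxvxwzzv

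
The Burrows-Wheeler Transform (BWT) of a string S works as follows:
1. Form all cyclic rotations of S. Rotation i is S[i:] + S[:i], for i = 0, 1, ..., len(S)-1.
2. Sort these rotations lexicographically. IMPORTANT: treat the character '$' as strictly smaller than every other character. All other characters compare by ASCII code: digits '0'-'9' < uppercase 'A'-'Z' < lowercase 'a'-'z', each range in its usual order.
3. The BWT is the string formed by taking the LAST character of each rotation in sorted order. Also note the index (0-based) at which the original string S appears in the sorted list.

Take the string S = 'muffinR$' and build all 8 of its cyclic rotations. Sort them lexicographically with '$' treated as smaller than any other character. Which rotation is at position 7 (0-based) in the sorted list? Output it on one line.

Answer: uffinR$m

Derivation:
All 8 rotations (rotation i = S[i:]+S[:i]):
  rot[0] = muffinR$
  rot[1] = uffinR$m
  rot[2] = ffinR$mu
  rot[3] = finR$muf
  rot[4] = inR$muff
  rot[5] = nR$muffi
  rot[6] = R$muffin
  rot[7] = $muffinR
Sorted (with $ < everything):
  sorted[0] = $muffinR
  sorted[1] = R$muffin
  sorted[2] = ffinR$mu
  sorted[3] = finR$muf
  sorted[4] = inR$muff
  sorted[5] = muffinR$
  sorted[6] = nR$muffi
  sorted[7] = uffinR$m
sorted[7] = uffinR$m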